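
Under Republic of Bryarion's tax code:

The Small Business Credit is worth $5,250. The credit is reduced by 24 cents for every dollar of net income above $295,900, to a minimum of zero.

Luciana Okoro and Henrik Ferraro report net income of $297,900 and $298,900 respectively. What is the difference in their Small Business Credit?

Luciana ($297,900): Small Business Credit: 24% of the $2,000 excess over $295,900 is $480; credit = $5,250 − $480 = $4,770.
Henrik ($298,900): Small Business Credit: 24% of the $3,000 excess over $295,900 is $720; credit = $5,250 − $720 = $4,530.
Difference: |$4,770 − $4,530| = $240.

$240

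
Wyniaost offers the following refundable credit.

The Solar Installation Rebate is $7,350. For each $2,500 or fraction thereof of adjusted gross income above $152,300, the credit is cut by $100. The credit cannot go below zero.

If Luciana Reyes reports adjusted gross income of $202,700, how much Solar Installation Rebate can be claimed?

Solar Installation Rebate: income exceeds $152,300 by $50,400, which is 21 full-or-partial $2,500 increments; reduction = 21 × $100 = $2,100, leaving $5,250.

$5,250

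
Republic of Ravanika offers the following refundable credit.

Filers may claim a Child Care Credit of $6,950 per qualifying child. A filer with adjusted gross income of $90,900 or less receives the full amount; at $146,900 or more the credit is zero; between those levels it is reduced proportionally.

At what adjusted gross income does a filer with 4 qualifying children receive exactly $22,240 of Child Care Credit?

Full credit = 4 × $6,950 = $27,800.
$22,240 is 22,240/27,800 of the full $27,800, so 5,560/27,800 of the $56,000 range has been used: income = $90,900 + $56,000 × 5,560/27,800 = $102,100.

$102,100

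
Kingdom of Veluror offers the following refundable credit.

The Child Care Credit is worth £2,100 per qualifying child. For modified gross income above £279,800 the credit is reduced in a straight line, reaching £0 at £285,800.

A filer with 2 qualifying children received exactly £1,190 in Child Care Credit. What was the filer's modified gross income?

£284,100

Full credit = 2 × £2,100 = £4,200.
£1,190 is 1,190/4,200 of the full £4,200, so 3,010/4,200 of the £6,000 range has been used: income = £279,800 + £6,000 × 3,010/4,200 = £284,100.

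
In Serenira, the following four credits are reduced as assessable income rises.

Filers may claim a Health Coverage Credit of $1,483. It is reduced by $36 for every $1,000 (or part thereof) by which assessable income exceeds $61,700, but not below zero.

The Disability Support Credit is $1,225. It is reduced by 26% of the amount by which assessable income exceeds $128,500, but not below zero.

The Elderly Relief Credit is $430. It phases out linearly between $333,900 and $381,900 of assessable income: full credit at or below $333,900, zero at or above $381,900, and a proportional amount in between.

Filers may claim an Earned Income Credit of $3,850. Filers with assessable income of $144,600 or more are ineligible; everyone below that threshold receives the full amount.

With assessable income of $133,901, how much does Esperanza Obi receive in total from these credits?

$4,280

Health Coverage Credit: income exceeds $61,700 by $72,201 → 73 increments × $36 = $2,628 ≥ base, so the credit is $0.
Disability Support Credit: 26% of the $5,401 excess over $128,500 is $1,404.26 ≥ base, so the credit is $0.
Elderly Relief Credit: $133,901 is at or below the $333,900 threshold, so the full $430 applies.
Earned Income Credit: $133,901 is below the $144,600 cutoff, so the full $3,850 applies.
Total: $0 + $0 + $430 + $3,850 = $4,280.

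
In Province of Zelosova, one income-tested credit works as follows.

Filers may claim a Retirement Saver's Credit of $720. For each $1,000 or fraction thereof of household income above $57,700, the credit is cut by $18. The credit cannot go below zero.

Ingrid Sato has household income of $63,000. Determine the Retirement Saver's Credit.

Retirement Saver's Credit: income exceeds $57,700 by $5,300, which is 6 full-or-partial $1,000 increments; reduction = 6 × $18 = $108, leaving $612.

$612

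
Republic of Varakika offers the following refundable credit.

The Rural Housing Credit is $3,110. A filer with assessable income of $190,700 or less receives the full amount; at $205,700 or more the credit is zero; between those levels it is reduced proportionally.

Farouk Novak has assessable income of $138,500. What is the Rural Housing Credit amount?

$3,110

Rural Housing Credit: $138,500 is at or below the $190,700 threshold, so the full $3,110 applies.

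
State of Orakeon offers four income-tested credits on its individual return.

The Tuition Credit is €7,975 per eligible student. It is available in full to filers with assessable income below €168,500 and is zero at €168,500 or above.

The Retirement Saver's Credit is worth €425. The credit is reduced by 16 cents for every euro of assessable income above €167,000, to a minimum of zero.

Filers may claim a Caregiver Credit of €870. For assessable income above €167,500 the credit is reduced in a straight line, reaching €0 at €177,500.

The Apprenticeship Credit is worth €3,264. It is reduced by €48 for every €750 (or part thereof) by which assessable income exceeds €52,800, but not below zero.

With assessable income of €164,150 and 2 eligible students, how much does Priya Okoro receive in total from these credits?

€17,245

Tuition Credit: base = 2 × €7,975 = €15,950. €164,150 is below the €168,500 cutoff, so the full €15,950 applies.
Retirement Saver's Credit: €164,150 is at or below the €167,000 threshold, so the full €425 applies.
Caregiver Credit: €164,150 is at or below the €167,500 threshold, so the full €870 applies.
Apprenticeship Credit: income exceeds €52,800 by €111,350 → 149 increments × €48 = €7,152 ≥ base, so the credit is €0.
Total: €15,950 + €425 + €870 + €0 = €17,245.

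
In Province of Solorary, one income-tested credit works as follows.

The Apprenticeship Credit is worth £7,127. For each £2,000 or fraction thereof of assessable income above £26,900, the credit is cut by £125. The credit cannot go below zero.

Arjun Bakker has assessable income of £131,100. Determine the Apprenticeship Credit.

£502

Apprenticeship Credit: income exceeds £26,900 by £104,200, which is 53 full-or-partial £2,000 increments; reduction = 53 × £125 = £6,625, leaving £502.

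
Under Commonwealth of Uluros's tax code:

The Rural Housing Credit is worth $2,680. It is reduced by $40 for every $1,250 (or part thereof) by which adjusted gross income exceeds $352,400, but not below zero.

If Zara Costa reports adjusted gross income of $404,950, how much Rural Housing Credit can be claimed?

Rural Housing Credit: income exceeds $352,400 by $52,550, which is 43 full-or-partial $1,250 increments; reduction = 43 × $40 = $1,720, leaving $960.

$960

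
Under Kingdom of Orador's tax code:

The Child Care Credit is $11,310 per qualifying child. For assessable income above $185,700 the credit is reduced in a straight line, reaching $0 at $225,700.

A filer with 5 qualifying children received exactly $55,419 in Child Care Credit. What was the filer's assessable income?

$186,500

Full credit = 5 × $11,310 = $56,550.
$55,419 is 55,419/56,550 of the full $56,550, so 1,131/56,550 of the $40,000 range has been used: income = $185,700 + $40,000 × 1,131/56,550 = $186,500.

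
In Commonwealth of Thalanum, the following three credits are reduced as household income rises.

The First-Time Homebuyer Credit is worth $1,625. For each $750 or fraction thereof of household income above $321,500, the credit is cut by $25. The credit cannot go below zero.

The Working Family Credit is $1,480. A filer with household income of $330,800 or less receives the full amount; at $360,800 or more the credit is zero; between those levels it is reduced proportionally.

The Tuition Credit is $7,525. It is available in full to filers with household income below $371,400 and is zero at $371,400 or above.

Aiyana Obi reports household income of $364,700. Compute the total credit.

$7,700

First-Time Homebuyer Credit: income exceeds $321,500 by $43,200, which is 58 full-or-partial $750 increments; reduction = 58 × $25 = $1,450, leaving $175.
Working Family Credit: $364,700 is at or above $360,800, so the credit is $0.
Tuition Credit: $364,700 is below the $371,400 cutoff, so the full $7,525 applies.
Total: $175 + $0 + $7,525 = $7,700.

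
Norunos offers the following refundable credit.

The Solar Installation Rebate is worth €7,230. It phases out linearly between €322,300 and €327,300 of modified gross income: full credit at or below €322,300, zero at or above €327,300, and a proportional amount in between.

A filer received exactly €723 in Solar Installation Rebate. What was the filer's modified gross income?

€723 is 723/7,230 of the full €7,230, so 6,507/7,230 of the €5,000 range has been used: income = €322,300 + €5,000 × 6,507/7,230 = €326,800.

€326,800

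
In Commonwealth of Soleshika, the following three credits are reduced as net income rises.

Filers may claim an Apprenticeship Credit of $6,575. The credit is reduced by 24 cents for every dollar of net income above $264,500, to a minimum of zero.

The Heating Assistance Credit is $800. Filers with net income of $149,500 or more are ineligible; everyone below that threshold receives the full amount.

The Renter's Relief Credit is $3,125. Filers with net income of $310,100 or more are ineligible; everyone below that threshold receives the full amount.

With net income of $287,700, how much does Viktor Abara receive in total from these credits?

Apprenticeship Credit: 24% of the $23,200 excess over $264,500 is $5,568; credit = $6,575 − $5,568 = $1,007.
Heating Assistance Credit: $287,700 meets or exceeds the $149,500 cutoff, so the credit is $0.
Renter's Relief Credit: $287,700 is below the $310,100 cutoff, so the full $3,125 applies.
Total: $1,007 + $0 + $3,125 = $4,132.

$4,132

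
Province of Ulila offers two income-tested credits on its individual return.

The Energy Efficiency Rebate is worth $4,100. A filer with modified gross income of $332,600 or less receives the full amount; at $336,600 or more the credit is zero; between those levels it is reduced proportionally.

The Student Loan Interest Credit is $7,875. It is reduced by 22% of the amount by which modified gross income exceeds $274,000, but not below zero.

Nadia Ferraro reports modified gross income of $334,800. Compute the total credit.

$1,845

Energy Efficiency Rebate: $334,800 is $2,200 into a $4,000 phase-out range, leaving 1,800/4,000 of the credit: $4,100 × 1,800/4,000 = $1,845.
Student Loan Interest Credit: 22% of the $60,800 excess over $274,000 is $13,376 ≥ base, so the credit is $0.
Total: $1,845 + $0 = $1,845.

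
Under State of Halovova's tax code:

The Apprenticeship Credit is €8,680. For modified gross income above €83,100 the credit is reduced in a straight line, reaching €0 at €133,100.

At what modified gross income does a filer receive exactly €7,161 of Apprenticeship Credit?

€7,161 is 7,161/8,680 of the full €8,680, so 1,519/8,680 of the €50,000 range has been used: income = €83,100 + €50,000 × 1,519/8,680 = €91,850.

€91,850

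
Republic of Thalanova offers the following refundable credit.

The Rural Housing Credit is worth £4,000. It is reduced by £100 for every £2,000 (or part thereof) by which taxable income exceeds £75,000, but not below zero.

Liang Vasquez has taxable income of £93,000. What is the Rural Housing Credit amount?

Rural Housing Credit: income exceeds £75,000 by £18,000, which is 9 full-or-partial £2,000 increments; reduction = 9 × £100 = £900, leaving £3,100.

£3,100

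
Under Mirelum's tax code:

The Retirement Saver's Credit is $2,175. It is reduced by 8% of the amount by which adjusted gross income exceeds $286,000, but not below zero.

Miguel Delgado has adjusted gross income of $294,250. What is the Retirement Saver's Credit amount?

Retirement Saver's Credit: 8% of the $8,250 excess over $286,000 is $660; credit = $2,175 − $660 = $1,515.

$1,515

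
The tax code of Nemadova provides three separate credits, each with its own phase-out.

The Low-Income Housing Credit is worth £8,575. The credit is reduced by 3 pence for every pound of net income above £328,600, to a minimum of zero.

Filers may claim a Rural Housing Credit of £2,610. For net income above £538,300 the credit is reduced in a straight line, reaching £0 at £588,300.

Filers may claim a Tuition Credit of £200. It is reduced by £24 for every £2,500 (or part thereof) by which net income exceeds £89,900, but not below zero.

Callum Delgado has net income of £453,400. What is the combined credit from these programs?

Low-Income Housing Credit: 3% of the £124,800 excess over £328,600 is £3,744; credit = £8,575 − £3,744 = £4,831.
Rural Housing Credit: £453,400 is at or below the £538,300 threshold, so the full £2,610 applies.
Tuition Credit: income exceeds £89,900 by £363,500 → 146 increments × £24 = £3,504 ≥ base, so the credit is £0.
Total: £4,831 + £2,610 + £0 = £7,441.

£7,441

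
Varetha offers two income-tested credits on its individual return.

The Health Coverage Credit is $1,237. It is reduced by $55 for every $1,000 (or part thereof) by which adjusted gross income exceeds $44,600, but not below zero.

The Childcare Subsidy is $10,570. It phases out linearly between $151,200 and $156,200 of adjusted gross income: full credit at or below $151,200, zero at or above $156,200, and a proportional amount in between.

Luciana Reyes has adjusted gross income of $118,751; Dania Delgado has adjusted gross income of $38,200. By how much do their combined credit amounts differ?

Luciana ($118,751): Health Coverage Credit: income exceeds $44,600 by $74,151 → 75 increments × $55 = $4,125 ≥ base, so the credit is $0. Childcare Subsidy: $118,751 is at or below the $151,200 threshold, so the full $10,570 applies. total $0 + $10,570 = $10,570
Dania ($38,200): Health Coverage Credit: $38,200 is at or below the $44,600 threshold, so the full $1,237 applies. Childcare Subsidy: $38,200 is at or below the $151,200 threshold, so the full $10,570 applies. total $1,237 + $10,570 = $11,807
Difference: |$10,570 − $11,807| = $1,237.

$1,237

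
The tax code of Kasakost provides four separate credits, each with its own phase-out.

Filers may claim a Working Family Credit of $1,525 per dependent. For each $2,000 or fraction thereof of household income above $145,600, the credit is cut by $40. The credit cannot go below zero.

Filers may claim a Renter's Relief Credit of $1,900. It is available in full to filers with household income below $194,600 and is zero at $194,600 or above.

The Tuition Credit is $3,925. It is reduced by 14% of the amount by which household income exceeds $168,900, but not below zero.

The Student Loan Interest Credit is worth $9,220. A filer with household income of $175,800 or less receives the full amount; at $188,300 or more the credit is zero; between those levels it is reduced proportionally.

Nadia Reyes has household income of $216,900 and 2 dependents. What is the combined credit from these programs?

$1,610

Working Family Credit: base = 2 × $1,525 = $3,050. income exceeds $145,600 by $71,300, which is 36 full-or-partial $2,000 increments; reduction = 36 × $40 = $1,440, leaving $1,610.
Renter's Relief Credit: $216,900 meets or exceeds the $194,600 cutoff, so the credit is $0.
Tuition Credit: 14% of the $48,000 excess over $168,900 is $6,720 ≥ base, so the credit is $0.
Student Loan Interest Credit: $216,900 is at or above $188,300, so the credit is $0.
Total: $1,610 + $0 + $0 + $0 = $1,610.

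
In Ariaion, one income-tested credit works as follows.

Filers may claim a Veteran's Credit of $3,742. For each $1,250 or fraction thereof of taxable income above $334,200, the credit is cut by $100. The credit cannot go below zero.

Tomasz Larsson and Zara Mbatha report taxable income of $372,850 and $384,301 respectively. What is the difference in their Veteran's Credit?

$642

Tomasz ($372,850): Veteran's Credit: income exceeds $334,200 by $38,650, which is 31 full-or-partial $1,250 increments; reduction = 31 × $100 = $3,100, leaving $642.
Zara ($384,301): Veteran's Credit: income exceeds $334,200 by $50,101 → 41 increments × $100 = $4,100 ≥ base, so the credit is $0.
Difference: |$642 − $0| = $642.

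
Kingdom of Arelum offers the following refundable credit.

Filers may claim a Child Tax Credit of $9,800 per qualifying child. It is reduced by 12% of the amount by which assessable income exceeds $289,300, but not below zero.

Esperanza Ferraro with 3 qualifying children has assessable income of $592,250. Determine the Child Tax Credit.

Child Tax Credit: base = 3 × $9,800 = $29,400. 12% of the $302,950 excess over $289,300 is $36,354 ≥ base, so the credit is $0.

$0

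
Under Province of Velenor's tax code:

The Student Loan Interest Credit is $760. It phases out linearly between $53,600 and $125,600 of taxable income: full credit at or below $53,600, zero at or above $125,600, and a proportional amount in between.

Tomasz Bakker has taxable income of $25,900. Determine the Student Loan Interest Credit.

$760

Student Loan Interest Credit: $25,900 is at or below the $53,600 threshold, so the full $760 applies.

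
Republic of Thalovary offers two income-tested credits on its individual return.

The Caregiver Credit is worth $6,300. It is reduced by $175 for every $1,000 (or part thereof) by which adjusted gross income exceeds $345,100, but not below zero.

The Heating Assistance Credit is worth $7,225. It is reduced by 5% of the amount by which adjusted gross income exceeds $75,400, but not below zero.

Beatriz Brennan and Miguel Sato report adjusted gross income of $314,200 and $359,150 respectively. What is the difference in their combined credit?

Beatriz ($314,200): Caregiver Credit: $314,200 is at or below the $345,100 threshold, so the full $6,300 applies. Heating Assistance Credit: 5% of the $238,800 excess over $75,400 is $11,940 ≥ base, so the credit is $0. total $6,300 + $0 = $6,300
Miguel ($359,150): Caregiver Credit: income exceeds $345,100 by $14,050, which is 15 full-or-partial $1,000 increments; reduction = 15 × $175 = $2,625, leaving $3,675. Heating Assistance Credit: 5% of the $283,750 excess over $75,400 is $14,187.50 ≥ base, so the credit is $0. total $3,675 + $0 = $3,675
Difference: |$6,300 − $3,675| = $2,625.

$2,625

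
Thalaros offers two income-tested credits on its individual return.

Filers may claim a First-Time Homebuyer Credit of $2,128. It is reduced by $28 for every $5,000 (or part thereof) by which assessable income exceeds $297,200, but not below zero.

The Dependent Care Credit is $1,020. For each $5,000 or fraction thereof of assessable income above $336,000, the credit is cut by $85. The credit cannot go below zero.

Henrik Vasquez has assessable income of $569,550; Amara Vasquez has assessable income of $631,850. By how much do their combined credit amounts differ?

Henrik ($569,550): First-Time Homebuyer Credit: income exceeds $297,200 by $272,350, which is 55 full-or-partial $5,000 increments; reduction = 55 × $28 = $1,540, leaving $588. Dependent Care Credit: income exceeds $336,000 by $233,550 → 47 increments × $85 = $3,995 ≥ base, so the credit is $0. total $588 + $0 = $588
Amara ($631,850): First-Time Homebuyer Credit: income exceeds $297,200 by $334,650, which is 67 full-or-partial $5,000 increments; reduction = 67 × $28 = $1,876, leaving $252. Dependent Care Credit: income exceeds $336,000 by $295,850 → 60 increments × $85 = $5,100 ≥ base, so the credit is $0. total $252 + $0 = $252
Difference: |$588 − $252| = $336.

$336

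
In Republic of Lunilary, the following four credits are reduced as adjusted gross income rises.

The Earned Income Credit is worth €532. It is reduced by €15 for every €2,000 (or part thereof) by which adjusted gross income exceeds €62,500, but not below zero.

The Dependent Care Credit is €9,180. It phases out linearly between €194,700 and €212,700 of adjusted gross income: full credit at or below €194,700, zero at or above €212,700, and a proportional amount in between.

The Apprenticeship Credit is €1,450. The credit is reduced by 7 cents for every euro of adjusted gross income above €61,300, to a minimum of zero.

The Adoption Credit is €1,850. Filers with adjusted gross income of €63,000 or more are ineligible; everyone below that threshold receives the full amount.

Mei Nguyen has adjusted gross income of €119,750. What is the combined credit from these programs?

Earned Income Credit: income exceeds €62,500 by €57,250, which is 29 full-or-partial €2,000 increments; reduction = 29 × €15 = €435, leaving €97.
Dependent Care Credit: €119,750 is at or below the €194,700 threshold, so the full €9,180 applies.
Apprenticeship Credit: 7% of the €58,450 excess over €61,300 is €4,091.50 ≥ base, so the credit is €0.
Adoption Credit: €119,750 meets or exceeds the €63,000 cutoff, so the credit is €0.
Total: €97 + €9,180 + €0 + €0 = €9,277.

€9,277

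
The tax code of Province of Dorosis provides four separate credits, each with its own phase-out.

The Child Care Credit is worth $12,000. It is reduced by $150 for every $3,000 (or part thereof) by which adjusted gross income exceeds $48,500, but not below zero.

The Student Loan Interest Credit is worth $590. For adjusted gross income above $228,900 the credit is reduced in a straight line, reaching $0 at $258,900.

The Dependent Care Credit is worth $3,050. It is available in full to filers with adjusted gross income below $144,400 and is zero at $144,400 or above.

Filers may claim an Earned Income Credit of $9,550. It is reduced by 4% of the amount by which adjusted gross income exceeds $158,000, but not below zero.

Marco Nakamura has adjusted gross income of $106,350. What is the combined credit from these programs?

Child Care Credit: income exceeds $48,500 by $57,850, which is 20 full-or-partial $3,000 increments; reduction = 20 × $150 = $3,000, leaving $9,000.
Student Loan Interest Credit: $106,350 is at or below the $228,900 threshold, so the full $590 applies.
Dependent Care Credit: $106,350 is below the $144,400 cutoff, so the full $3,050 applies.
Earned Income Credit: $106,350 is at or below the $158,000 threshold, so the full $9,550 applies.
Total: $9,000 + $590 + $3,050 + $9,550 = $22,190.

$22,190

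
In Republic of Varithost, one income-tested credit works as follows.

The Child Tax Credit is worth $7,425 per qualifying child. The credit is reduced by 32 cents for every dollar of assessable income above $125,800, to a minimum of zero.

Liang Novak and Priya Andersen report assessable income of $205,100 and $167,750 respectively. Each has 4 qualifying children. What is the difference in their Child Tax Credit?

Liang ($205,100): Child Tax Credit: base = 4 × $7,425 = $29,700. 32% of the $79,300 excess over $125,800 is $25,376; credit = $29,700 − $25,376 = $4,324.
Priya ($167,750): Child Tax Credit: base = 4 × $7,425 = $29,700. 32% of the $41,950 excess over $125,800 is $13,424; credit = $29,700 − $13,424 = $16,276.
Difference: |$4,324 − $16,276| = $11,952.

$11,952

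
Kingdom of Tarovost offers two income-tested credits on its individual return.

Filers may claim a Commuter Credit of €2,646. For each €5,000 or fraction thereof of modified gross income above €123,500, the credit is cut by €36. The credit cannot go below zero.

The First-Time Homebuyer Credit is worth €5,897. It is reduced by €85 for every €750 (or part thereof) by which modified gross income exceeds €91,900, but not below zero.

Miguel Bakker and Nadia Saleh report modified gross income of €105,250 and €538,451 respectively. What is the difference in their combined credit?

Miguel (€105,250): Commuter Credit: €105,250 is at or below the €123,500 threshold, so the full €2,646 applies. First-Time Homebuyer Credit: income exceeds €91,900 by €13,350, which is 18 full-or-partial €750 increments; reduction = 18 × €85 = €1,530, leaving €4,367. total €2,646 + €4,367 = €7,013
Nadia (€538,451): Commuter Credit: income exceeds €123,500 by €414,951 → 83 increments × €36 = €2,988 ≥ base, so the credit is €0. First-Time Homebuyer Credit: income exceeds €91,900 by €446,551 → 596 increments × €85 = €50,660 ≥ base, so the credit is €0. total €0 + €0 = €0
Difference: |€7,013 − €0| = €7,013.

€7,013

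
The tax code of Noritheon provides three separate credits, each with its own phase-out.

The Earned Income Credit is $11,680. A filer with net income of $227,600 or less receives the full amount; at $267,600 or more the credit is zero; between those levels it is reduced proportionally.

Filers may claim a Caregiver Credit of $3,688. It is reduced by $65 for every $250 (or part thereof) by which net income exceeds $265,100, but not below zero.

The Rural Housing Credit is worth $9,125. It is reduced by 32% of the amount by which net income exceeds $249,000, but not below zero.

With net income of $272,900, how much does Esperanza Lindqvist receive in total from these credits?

Earned Income Credit: $272,900 is at or above $267,600, so the credit is $0.
Caregiver Credit: income exceeds $265,100 by $7,800, which is 32 full-or-partial $250 increments; reduction = 32 × $65 = $2,080, leaving $1,608.
Rural Housing Credit: 32% of the $23,900 excess over $249,000 is $7,648; credit = $9,125 − $7,648 = $1,477.
Total: $0 + $1,608 + $1,477 = $3,085.

$3,085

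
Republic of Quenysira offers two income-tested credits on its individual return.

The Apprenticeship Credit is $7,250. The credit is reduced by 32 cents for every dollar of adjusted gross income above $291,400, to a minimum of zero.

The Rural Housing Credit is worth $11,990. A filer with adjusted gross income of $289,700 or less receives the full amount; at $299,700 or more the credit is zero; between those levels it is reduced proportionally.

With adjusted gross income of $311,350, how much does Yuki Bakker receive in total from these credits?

Apprenticeship Credit: 32% of the $19,950 excess over $291,400 is $6,384; credit = $7,250 − $6,384 = $866.
Rural Housing Credit: $311,350 is at or above $299,700, so the credit is $0.
Total: $866 + $0 = $866.

$866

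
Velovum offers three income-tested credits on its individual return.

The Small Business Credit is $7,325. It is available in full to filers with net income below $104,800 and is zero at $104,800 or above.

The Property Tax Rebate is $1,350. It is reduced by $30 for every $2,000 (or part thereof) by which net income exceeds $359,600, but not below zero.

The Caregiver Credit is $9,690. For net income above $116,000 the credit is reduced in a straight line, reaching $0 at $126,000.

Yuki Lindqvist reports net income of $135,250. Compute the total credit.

$1,350

Small Business Credit: $135,250 meets or exceeds the $104,800 cutoff, so the credit is $0.
Property Tax Rebate: $135,250 is at or below the $359,600 threshold, so the full $1,350 applies.
Caregiver Credit: $135,250 is at or above $126,000, so the credit is $0.
Total: $0 + $1,350 + $0 = $1,350.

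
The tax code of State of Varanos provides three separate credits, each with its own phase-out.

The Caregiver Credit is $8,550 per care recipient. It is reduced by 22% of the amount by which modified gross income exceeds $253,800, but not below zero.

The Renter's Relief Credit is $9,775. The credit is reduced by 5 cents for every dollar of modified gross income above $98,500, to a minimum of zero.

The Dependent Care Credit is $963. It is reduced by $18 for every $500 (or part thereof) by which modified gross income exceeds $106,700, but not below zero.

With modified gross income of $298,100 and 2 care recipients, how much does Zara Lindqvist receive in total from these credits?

Caregiver Credit: base = 2 × $8,550 = $17,100. 22% of the $44,300 excess over $253,800 is $9,746; credit = $17,100 − $9,746 = $7,354.
Renter's Relief Credit: 5% of the $199,600 excess over $98,500 is $9,980 ≥ base, so the credit is $0.
Dependent Care Credit: income exceeds $106,700 by $191,400 → 383 increments × $18 = $6,894 ≥ base, so the credit is $0.
Total: $7,354 + $0 + $0 = $7,354.

$7,354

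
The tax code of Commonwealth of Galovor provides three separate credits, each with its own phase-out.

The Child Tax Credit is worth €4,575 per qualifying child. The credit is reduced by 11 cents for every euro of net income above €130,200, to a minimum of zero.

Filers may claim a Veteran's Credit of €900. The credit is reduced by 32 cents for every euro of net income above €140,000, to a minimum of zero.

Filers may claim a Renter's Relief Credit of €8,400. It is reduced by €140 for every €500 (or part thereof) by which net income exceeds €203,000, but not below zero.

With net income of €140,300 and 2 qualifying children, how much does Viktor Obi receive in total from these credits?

€17,243

Child Tax Credit: base = 2 × €4,575 = €9,150. 11% of the €10,100 excess over €130,200 is €1,111; credit = €9,150 − €1,111 = €8,039.
Veteran's Credit: 32% of the €300 excess over €140,000 is €96; credit = €900 − €96 = €804.
Renter's Relief Credit: €140,300 is at or below the €203,000 threshold, so the full €8,400 applies.
Total: €8,039 + €804 + €8,400 = €17,243.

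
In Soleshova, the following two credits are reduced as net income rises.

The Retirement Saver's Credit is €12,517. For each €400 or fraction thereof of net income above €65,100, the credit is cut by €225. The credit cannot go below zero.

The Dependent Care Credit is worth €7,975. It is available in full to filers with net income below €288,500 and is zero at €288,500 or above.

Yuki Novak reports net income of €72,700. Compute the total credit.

€16,217

Retirement Saver's Credit: income exceeds €65,100 by €7,600, which is 19 full-or-partial €400 increments; reduction = 19 × €225 = €4,275, leaving €8,242.
Dependent Care Credit: €72,700 is below the €288,500 cutoff, so the full €7,975 applies.
Total: €8,242 + €7,975 = €16,217.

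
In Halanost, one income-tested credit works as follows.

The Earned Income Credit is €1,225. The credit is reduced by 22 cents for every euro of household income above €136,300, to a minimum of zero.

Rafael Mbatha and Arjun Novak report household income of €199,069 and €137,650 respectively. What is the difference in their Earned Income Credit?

Rafael (€199,069): Earned Income Credit: 22% of the €62,769 excess over €136,300 is €13,809.18 ≥ base, so the credit is €0.
Arjun (€137,650): Earned Income Credit: 22% of the €1,350 excess over €136,300 is €297; credit = €1,225 − €297 = €928.
Difference: |€0 − €928| = €928.

€928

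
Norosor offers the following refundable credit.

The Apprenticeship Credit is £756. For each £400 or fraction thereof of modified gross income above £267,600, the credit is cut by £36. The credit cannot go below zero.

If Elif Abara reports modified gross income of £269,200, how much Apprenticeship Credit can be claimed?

Apprenticeship Credit: income exceeds £267,600 by £1,600, which is 4 full-or-partial £400 increments; reduction = 4 × £36 = £144, leaving £612.

£612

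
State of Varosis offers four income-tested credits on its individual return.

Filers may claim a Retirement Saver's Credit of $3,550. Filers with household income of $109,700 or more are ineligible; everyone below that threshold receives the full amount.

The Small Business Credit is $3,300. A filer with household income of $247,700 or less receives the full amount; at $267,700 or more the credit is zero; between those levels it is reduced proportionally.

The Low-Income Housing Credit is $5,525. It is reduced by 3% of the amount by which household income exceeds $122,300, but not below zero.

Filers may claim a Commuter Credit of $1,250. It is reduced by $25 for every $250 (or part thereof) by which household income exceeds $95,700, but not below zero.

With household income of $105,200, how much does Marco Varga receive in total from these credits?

$12,675

Retirement Saver's Credit: $105,200 is below the $109,700 cutoff, so the full $3,550 applies.
Small Business Credit: $105,200 is at or below the $247,700 threshold, so the full $3,300 applies.
Low-Income Housing Credit: $105,200 is at or below the $122,300 threshold, so the full $5,525 applies.
Commuter Credit: income exceeds $95,700 by $9,500, which is 38 full-or-partial $250 increments; reduction = 38 × $25 = $950, leaving $300.
Total: $3,550 + $3,300 + $5,525 + $300 = $12,675.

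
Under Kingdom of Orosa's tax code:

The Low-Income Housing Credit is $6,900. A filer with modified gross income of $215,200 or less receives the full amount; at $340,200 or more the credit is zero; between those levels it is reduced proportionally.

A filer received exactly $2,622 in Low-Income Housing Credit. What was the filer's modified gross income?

$292,700

$2,622 is 2,622/6,900 of the full $6,900, so 4,278/6,900 of the $125,000 range has been used: income = $215,200 + $125,000 × 4,278/6,900 = $292,700.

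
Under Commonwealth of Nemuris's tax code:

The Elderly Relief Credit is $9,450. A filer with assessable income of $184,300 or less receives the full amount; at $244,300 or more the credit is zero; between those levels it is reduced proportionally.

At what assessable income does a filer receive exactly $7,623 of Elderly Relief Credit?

$195,900

$7,623 is 7,623/9,450 of the full $9,450, so 1,827/9,450 of the $60,000 range has been used: income = $184,300 + $60,000 × 1,827/9,450 = $195,900.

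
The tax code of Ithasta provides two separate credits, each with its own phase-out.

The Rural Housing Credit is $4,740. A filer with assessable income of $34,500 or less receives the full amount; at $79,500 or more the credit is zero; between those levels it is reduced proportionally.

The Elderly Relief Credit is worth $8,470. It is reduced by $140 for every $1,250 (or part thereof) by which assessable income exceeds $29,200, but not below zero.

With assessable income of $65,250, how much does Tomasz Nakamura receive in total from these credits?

Rural Housing Credit: $65,250 is $30,750 into a $45,000 phase-out range, leaving 14,250/45,000 of the credit: $4,740 × 14,250/45,000 = $1,501.
Elderly Relief Credit: income exceeds $29,200 by $36,050, which is 29 full-or-partial $1,250 increments; reduction = 29 × $140 = $4,060, leaving $4,410.
Total: $1,501 + $4,410 = $5,911.

$5,911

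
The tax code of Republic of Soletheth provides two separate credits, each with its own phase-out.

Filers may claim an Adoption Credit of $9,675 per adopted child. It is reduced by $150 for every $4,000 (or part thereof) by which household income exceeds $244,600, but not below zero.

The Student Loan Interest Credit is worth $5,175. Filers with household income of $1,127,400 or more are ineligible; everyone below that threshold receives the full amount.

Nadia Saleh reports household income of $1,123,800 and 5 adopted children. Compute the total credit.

$20,550

Adoption Credit: base = 5 × $9,675 = $48,375. income exceeds $244,600 by $879,200, which is 220 full-or-partial $4,000 increments; reduction = 220 × $150 = $33,000, leaving $15,375.
Student Loan Interest Credit: $1,123,800 is below the $1,127,400 cutoff, so the full $5,175 applies.
Total: $15,375 + $5,175 = $20,550.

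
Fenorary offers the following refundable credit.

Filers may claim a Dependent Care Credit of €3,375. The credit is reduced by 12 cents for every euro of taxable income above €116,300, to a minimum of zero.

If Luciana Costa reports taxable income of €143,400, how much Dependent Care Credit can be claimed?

€123

Dependent Care Credit: 12% of the €27,100 excess over €116,300 is €3,252; credit = €3,375 − €3,252 = €123.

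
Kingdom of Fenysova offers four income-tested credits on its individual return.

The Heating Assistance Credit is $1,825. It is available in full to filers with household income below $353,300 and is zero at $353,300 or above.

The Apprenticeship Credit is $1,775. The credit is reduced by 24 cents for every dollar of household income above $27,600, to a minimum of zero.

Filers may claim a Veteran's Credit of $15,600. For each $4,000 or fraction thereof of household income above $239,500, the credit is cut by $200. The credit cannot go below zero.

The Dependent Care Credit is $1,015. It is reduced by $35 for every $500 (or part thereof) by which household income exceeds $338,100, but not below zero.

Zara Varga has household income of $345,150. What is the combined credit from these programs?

$12,515

Heating Assistance Credit: $345,150 is below the $353,300 cutoff, so the full $1,825 applies.
Apprenticeship Credit: 24% of the $317,550 excess over $27,600 is $76,212 ≥ base, so the credit is $0.
Veteran's Credit: income exceeds $239,500 by $105,650, which is 27 full-or-partial $4,000 increments; reduction = 27 × $200 = $5,400, leaving $10,200.
Dependent Care Credit: income exceeds $338,100 by $7,050, which is 15 full-or-partial $500 increments; reduction = 15 × $35 = $525, leaving $490.
Total: $1,825 + $0 + $10,200 + $490 = $12,515.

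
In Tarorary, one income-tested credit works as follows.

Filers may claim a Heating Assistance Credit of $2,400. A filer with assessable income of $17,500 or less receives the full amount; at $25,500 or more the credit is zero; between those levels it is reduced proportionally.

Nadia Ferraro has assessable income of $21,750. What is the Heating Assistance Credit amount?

Heating Assistance Credit: $21,750 is $4,250 into a $8,000 phase-out range, leaving 3,750/8,000 of the credit: $2,400 × 3,750/8,000 = $1,125.

$1,125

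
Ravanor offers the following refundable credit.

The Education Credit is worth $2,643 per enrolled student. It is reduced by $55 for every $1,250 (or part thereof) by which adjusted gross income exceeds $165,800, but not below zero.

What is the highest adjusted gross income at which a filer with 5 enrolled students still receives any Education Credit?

Full credit = 5 × $2,643 = $13,215.
After 240 increments the reduction is 240 × $55 = $13,200, leaving $15; one more increment wipes it out. Increment 240 ends at excess 240 × $1,250 = $300,000, so the highest qualifying income is $165,800 + $300,000 = $465,800.

$465,800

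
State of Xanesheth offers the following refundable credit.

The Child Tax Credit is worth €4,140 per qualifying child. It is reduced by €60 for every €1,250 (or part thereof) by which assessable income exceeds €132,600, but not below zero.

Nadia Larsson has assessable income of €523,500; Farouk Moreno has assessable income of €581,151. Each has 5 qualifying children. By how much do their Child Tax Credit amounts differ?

€1,920

Nadia (€523,500): Child Tax Credit: base = 5 × €4,140 = €20,700. income exceeds €132,600 by €390,900, which is 313 full-or-partial €1,250 increments; reduction = 313 × €60 = €18,780, leaving €1,920.
Farouk (€581,151): Child Tax Credit: base = 5 × €4,140 = €20,700. income exceeds €132,600 by €448,551 → 359 increments × €60 = €21,540 ≥ base, so the credit is €0.
Difference: |€1,920 − €0| = €1,920.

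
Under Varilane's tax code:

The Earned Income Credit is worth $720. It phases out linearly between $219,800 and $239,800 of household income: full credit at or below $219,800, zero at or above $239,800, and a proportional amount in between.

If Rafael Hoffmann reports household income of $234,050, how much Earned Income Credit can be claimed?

$207

Earned Income Credit: $234,050 is $14,250 into a $20,000 phase-out range, leaving 5,750/20,000 of the credit: $720 × 5,750/20,000 = $207.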